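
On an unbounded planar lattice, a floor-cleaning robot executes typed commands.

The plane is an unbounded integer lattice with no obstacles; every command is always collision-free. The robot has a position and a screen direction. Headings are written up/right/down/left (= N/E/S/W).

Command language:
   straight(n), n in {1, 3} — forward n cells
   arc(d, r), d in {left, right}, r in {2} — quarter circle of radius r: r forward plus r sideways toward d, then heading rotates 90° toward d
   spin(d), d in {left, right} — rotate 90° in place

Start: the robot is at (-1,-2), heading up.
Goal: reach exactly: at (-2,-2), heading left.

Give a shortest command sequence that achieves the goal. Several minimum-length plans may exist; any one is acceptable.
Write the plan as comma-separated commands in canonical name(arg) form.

t0: at (-1,-2), heading up
1. spin(left) → at (-1,-2), heading left
2. straight(1) → at (-2,-2), heading left
nothing shorter than 2 reaches the goal.

spin(left), straight(1)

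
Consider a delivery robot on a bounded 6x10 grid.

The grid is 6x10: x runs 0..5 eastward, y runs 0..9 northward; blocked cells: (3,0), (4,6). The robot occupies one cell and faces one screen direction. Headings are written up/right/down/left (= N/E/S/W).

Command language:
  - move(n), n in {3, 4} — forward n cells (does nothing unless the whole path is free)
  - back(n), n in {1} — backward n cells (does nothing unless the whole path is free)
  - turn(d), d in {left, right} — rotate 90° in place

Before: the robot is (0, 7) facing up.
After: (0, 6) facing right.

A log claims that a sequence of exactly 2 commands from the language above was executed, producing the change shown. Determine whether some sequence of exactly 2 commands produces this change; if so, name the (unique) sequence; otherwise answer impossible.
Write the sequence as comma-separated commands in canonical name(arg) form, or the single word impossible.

key: cell and facing (now E) both changed — the 2 commands mix motion and turning
start: (0, 7) facing up
[1] after back(1): (0, 6) facing up
[2] after turn(right): (0, 6) facing right
no rival 2-sequence matches.

back(1), turn(right)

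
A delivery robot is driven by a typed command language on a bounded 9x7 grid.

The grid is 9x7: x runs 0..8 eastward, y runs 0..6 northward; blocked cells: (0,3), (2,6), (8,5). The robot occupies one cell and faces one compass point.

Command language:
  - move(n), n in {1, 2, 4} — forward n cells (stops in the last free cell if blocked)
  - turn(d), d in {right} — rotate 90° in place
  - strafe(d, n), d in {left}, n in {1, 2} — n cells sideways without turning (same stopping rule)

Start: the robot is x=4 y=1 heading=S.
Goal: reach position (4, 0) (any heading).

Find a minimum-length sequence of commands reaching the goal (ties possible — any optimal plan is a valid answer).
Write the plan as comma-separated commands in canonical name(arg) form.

move(4)

t0: x=4 y=1 heading=S
1. move(4) → x=4 y=0 heading=S
shorter routes all fall short; 1 is best.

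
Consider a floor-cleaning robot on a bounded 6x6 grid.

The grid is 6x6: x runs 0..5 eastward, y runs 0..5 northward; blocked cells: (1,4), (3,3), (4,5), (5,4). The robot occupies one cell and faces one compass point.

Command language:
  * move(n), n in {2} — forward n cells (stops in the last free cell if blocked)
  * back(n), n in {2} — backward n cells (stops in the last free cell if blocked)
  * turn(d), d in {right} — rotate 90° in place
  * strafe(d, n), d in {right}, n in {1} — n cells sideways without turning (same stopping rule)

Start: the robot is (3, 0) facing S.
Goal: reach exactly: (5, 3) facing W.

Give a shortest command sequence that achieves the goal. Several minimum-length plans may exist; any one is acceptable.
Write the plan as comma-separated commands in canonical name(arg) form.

back(2), turn(right), back(2), strafe(right, 1)

initial: (3, 0) facing S
1. back(2) → (3, 2) facing S
2. turn(right) → (3, 2) facing W
3. back(2) → (5, 2) facing W
4. strafe(right, 1) → (5, 3) facing W
minimal: 4 command(s), checked below 4.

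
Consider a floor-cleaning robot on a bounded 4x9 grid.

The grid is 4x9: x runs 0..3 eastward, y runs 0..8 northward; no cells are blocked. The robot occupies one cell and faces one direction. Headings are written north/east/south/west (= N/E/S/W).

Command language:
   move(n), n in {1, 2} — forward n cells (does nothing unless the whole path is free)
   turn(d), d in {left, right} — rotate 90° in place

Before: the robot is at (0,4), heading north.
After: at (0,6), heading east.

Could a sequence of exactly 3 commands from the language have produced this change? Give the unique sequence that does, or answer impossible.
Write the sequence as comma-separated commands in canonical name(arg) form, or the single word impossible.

move(1), move(1), turn(right)

key: order matters: swapping move(1) and turn(right) lands elsewhere
start: at (0,4), heading north
step 1 (move(1)): at (0,5), heading north
step 2 (move(1)): at (0,6), heading north
step 3 (turn(right)): at (0,6), heading east
no other 3-command option fits: unique.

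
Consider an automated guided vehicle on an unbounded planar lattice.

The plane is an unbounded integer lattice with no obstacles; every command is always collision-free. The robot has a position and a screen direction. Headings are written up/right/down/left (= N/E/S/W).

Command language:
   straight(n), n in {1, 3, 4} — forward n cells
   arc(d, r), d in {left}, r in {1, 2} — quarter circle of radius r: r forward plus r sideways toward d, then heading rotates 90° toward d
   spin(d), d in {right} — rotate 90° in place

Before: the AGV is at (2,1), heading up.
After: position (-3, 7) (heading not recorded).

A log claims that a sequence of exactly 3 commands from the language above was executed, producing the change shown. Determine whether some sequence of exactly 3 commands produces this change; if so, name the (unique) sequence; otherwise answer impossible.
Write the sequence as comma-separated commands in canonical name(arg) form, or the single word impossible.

straight(4), arc(left, 2), straight(3)

key: order matters: swapping straight(4) and straight(3) lands elsewhere
from: at (2,1), heading up
1. straight(4) → at (2,5), heading up
2. arc(left, 2) → at (0,7), heading left
3. straight(3) → at (-3,7), heading left
no rival 3-sequence matches.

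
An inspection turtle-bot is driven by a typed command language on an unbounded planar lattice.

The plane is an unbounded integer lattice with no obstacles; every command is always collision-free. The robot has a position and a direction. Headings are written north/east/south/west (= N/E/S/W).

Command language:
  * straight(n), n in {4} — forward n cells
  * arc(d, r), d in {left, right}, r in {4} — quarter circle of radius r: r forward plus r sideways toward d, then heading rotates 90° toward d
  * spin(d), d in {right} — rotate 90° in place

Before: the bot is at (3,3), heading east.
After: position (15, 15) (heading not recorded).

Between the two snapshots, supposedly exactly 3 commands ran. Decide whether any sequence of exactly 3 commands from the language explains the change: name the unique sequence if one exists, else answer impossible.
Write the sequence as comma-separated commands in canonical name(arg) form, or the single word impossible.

t0: at (3,3), heading east
1. arc(left, 4) → at (7,7), heading north
2. arc(right, 4) → at (11,11), heading east
3. arc(left, 4) → at (15,15), heading north
uniquely the one of 64 3-step routes that fits.

arc(left, 4), arc(right, 4), arc(left, 4)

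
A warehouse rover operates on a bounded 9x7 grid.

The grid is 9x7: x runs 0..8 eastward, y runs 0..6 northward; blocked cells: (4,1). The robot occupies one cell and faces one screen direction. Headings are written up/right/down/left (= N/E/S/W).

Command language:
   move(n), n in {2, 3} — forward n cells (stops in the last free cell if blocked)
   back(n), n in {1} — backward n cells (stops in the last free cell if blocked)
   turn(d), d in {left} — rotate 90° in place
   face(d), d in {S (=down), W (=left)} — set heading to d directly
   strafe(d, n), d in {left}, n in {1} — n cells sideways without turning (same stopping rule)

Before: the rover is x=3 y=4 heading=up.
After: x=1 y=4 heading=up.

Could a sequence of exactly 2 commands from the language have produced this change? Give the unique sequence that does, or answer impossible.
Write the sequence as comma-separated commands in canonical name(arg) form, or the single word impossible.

strafe(left, 1), strafe(left, 1)

key: still facing N at the end — nothing in the sequence rotates
begin: x=3 y=4 heading=up
t=1 strafe(left, 1) ⇒ x=2 y=4 heading=up
t=2 strafe(left, 1) ⇒ x=1 y=4 heading=up
uniquely the one of 49 2-step routes that fits.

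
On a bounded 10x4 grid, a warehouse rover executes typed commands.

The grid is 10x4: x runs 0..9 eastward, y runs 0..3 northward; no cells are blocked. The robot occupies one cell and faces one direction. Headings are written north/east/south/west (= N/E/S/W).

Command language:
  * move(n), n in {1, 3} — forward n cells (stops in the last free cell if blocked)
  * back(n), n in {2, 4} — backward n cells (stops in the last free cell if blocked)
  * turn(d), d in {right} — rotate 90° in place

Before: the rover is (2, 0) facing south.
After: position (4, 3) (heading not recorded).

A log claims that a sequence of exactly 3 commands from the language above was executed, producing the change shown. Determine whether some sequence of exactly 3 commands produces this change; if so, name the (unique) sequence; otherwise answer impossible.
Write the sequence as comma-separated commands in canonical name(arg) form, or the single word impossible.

back(4), turn(right), back(2)

key: back(4) runs into the grid edge before its full distance
initial: (2, 0) facing south
step 1 (back(4)): (2, 3) facing south
step 2 (turn(right)): (2, 3) facing west
step 3 (back(2)): (4, 3) facing west
no rival 3-sequence matches.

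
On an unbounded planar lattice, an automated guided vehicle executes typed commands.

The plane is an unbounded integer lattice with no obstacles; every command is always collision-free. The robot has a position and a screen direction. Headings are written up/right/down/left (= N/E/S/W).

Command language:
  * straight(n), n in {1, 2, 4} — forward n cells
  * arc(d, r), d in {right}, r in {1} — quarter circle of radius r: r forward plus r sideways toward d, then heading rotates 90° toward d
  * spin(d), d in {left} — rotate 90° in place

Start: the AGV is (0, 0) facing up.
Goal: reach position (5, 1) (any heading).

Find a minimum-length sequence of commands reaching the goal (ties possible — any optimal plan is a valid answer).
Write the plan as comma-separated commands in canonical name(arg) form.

begin: (0, 0) facing up
1. arc(right, 1) → (1, 1) facing right
2. straight(4) → (5, 1) facing right
shorter routes all fall short; 2 is best.

arc(right, 1), straight(4)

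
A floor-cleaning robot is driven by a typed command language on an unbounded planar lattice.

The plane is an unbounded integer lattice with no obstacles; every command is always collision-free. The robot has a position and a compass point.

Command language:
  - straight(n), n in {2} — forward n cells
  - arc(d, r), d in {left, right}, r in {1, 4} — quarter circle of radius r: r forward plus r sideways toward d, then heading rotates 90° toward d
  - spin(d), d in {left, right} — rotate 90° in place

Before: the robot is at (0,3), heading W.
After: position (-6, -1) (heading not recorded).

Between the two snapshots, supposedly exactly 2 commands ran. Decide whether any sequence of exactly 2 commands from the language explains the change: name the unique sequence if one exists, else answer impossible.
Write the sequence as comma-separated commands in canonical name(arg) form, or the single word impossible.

straight(2), arc(left, 4)

key: order matters: swapping straight(2) and arc(left, 4) lands elsewhere
from: at (0,3), heading W
[1] after straight(2): at (-2,3), heading W
[2] after arc(left, 4): at (-6,-1), heading S
all 49 alternatives checked — unique.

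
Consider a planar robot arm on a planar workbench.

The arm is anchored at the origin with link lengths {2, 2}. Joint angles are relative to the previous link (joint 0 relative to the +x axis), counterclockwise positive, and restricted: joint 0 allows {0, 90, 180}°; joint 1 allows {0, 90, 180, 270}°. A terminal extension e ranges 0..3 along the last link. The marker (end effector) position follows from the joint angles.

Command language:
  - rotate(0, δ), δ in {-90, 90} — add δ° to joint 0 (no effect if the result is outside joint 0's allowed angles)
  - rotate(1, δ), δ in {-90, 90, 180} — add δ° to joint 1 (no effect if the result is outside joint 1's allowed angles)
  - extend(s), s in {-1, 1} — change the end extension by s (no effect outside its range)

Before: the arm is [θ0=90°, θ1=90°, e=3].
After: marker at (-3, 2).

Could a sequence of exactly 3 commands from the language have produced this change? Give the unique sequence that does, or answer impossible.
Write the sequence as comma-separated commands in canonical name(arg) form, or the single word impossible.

extend(1), extend(-1), extend(-1)

key: running extend(-1) before extend(1) would end elsewhere — order is forced
start: [θ0=90°, θ1=90°, e=3]
step 1 (extend(1)): [θ0=90°, θ1=90°, e=3]
step 2 (extend(-1)): [θ0=90°, θ1=90°, e=2]
step 3 (extend(-1)): [θ0=90°, θ1=90°, e=1]
uniquely the one of 343 3-step routes that fits.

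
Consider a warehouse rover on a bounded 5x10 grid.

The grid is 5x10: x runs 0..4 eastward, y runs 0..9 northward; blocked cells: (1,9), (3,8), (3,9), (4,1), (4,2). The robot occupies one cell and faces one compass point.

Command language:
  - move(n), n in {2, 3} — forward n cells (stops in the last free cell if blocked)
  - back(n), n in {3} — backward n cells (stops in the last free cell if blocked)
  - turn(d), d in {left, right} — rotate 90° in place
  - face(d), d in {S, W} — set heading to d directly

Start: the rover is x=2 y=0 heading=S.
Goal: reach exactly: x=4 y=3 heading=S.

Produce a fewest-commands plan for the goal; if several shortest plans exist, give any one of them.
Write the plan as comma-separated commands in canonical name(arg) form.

initial: x=2 y=0 heading=S
step 1 (back(3)): x=2 y=3 heading=S
step 2 (turn(right)): x=2 y=3 heading=W
step 3 (back(3)): x=4 y=3 heading=W
step 4 (turn(left)): x=4 y=3 heading=S
shorter routes all fall short; 4 is best.

back(3), turn(right), back(3), turn(left)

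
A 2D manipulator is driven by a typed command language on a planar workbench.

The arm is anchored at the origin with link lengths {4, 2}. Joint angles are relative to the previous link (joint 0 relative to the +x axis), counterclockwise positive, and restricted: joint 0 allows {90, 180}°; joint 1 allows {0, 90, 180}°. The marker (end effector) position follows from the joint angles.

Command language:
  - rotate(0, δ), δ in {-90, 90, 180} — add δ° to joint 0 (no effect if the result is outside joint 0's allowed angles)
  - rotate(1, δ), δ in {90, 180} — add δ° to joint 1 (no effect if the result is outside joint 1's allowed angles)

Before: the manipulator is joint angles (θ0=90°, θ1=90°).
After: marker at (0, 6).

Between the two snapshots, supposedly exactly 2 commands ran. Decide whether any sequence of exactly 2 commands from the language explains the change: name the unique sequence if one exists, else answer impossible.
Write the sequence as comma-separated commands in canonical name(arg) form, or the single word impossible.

rotate(1, 90), rotate(1, 180)

key: running rotate(1, 180) before rotate(1, 90) would end elsewhere — order is forced
begin: joint angles (θ0=90°, θ1=90°)
[1] after rotate(1, 90): joint angles (θ0=90°, θ1=180°)
[2] after rotate(1, 180): joint angles (θ0=90°, θ1=0°)
uniquely the one of 25 2-step routes that fits.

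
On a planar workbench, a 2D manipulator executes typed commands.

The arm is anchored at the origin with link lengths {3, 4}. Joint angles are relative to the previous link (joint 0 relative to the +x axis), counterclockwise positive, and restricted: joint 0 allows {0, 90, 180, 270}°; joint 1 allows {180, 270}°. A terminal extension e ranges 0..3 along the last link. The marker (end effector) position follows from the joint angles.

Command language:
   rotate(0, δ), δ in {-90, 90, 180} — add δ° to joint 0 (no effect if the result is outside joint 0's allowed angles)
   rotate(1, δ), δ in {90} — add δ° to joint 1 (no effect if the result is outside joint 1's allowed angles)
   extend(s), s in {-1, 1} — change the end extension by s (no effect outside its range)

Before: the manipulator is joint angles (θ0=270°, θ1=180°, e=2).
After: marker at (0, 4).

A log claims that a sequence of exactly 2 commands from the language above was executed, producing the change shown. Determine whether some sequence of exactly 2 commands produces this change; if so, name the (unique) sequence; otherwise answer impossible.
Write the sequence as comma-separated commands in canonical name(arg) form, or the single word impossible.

extend(1), extend(1)

t0: joint angles (θ0=270°, θ1=180°, e=2)
step 1 (extend(1)): joint angles (θ0=270°, θ1=180°, e=3)
step 2 (extend(1)): joint angles (θ0=270°, θ1=180°, e=3)
no other 2-command option fits: unique.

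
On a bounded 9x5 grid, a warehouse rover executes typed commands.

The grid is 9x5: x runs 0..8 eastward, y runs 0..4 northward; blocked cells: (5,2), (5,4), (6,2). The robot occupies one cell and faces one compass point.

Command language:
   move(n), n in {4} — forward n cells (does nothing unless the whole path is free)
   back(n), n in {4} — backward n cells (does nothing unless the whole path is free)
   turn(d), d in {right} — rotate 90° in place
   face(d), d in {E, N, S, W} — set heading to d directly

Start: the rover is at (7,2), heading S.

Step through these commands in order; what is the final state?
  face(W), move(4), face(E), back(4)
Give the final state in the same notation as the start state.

from: at (7,2), heading S
[1] after face(W): at (7,2), heading W
[2] after move(4): at (7,2), heading W
[3] after face(E): at (7,2), heading E
[4] after back(4): at (7,2), heading E

at (7,2), heading E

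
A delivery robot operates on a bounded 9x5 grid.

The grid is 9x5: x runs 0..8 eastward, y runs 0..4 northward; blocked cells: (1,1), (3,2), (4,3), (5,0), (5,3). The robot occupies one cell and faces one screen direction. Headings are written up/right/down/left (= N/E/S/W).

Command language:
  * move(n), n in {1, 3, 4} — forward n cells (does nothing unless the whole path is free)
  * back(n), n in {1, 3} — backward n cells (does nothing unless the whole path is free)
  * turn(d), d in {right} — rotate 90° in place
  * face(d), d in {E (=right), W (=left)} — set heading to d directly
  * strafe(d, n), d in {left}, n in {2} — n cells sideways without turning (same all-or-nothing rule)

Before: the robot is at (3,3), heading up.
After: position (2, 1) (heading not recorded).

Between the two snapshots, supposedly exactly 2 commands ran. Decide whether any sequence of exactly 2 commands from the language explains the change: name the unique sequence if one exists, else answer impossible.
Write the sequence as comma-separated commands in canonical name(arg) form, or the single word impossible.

impossible

no 2-step route produces this change.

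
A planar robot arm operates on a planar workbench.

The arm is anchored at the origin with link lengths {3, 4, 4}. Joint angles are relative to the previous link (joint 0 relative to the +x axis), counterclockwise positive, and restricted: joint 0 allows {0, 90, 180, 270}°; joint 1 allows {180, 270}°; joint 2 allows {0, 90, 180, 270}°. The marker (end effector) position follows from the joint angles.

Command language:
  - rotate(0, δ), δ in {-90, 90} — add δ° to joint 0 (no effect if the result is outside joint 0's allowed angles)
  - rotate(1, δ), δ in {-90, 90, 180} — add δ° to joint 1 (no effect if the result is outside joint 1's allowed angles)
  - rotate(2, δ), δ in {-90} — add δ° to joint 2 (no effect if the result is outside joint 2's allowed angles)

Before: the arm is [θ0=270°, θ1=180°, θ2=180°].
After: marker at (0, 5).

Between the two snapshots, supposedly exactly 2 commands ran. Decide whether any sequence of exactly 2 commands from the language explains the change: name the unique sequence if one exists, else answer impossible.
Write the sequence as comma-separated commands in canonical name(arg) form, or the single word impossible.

rotate(2, -90), rotate(2, -90)

from: [θ0=270°, θ1=180°, θ2=180°]
[1] after rotate(2, -90): [θ0=270°, θ1=180°, θ2=90°]
[2] after rotate(2, -90): [θ0=270°, θ1=180°, θ2=0°]
no other 2-command option fits: unique.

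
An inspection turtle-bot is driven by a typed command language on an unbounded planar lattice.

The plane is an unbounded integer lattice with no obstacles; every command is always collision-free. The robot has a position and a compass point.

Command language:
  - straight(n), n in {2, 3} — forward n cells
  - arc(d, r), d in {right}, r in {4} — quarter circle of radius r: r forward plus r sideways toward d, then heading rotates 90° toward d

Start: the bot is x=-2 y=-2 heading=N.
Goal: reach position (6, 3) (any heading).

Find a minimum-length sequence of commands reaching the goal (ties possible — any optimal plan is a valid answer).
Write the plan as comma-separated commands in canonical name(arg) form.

t0: x=-2 y=-2 heading=N
[1] after straight(2): x=-2 y=0 heading=N
[2] after straight(3): x=-2 y=3 heading=N
[3] after arc(right, 4): x=2 y=7 heading=E
[4] after arc(right, 4): x=6 y=3 heading=S
nothing shorter than 4 reaches the goal.

straight(2), straight(3), arc(right, 4), arc(right, 4)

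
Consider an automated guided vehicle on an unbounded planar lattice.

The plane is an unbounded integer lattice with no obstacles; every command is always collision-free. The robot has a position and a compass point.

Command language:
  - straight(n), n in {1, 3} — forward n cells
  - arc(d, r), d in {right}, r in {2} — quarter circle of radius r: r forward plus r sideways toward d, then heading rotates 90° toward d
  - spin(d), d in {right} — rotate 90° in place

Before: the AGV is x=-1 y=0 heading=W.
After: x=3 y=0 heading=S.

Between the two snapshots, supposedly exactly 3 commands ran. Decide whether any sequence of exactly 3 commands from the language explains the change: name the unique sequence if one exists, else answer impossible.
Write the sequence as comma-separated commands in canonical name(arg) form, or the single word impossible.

key: position moved to (3,0) AND the heading swung to S — translation plus rotation needed
initial: x=-1 y=0 heading=W
step 1 (spin(right)): x=-1 y=0 heading=N
step 2 (arc(right, 2)): x=1 y=2 heading=E
step 3 (arc(right, 2)): x=3 y=0 heading=S
all 64 alternatives checked — unique.

spin(right), arc(right, 2), arc(right, 2)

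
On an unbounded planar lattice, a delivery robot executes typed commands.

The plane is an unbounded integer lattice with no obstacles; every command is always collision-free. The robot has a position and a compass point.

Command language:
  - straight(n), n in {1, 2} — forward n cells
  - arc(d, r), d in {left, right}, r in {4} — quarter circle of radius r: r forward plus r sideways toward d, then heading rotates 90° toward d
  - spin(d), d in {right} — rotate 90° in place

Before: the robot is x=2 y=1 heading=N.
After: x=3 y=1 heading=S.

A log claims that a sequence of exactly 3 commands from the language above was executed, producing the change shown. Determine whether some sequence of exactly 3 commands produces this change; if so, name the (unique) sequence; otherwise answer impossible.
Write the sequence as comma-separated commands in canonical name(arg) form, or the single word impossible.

key: cell and facing (now S) both changed — the 3 commands mix motion and turning
t0: x=2 y=1 heading=N
1. spin(right) → x=2 y=1 heading=E
2. straight(1) → x=3 y=1 heading=E
3. spin(right) → x=3 y=1 heading=S
all 125 alternatives checked — unique.

spin(right), straight(1), spin(right)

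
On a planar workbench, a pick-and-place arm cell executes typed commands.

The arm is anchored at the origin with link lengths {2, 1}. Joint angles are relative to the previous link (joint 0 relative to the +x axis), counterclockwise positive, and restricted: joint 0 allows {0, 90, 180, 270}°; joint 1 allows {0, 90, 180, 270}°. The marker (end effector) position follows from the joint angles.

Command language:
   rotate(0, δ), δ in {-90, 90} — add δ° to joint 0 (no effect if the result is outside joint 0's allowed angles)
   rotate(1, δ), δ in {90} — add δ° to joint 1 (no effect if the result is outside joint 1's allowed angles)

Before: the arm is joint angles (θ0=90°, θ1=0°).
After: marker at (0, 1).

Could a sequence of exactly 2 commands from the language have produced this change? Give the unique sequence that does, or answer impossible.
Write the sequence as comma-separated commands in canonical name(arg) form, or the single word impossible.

rotate(1, 90), rotate(1, 90)

initial: joint angles (θ0=90°, θ1=0°)
step 1 (rotate(1, 90)): joint angles (θ0=90°, θ1=90°)
step 2 (rotate(1, 90)): joint angles (θ0=90°, θ1=180°)
all 9 alternatives checked — unique.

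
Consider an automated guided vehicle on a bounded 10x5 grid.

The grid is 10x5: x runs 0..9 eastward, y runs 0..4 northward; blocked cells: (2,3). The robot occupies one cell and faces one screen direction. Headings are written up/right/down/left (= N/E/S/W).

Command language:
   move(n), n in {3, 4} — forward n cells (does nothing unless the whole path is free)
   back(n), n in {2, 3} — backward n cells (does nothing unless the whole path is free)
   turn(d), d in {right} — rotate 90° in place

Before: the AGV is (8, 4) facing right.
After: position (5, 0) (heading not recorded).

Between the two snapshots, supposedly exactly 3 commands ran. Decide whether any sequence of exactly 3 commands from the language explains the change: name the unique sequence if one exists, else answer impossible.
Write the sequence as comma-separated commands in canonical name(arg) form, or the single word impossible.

back(3), turn(right), move(4)

key: order matters: swapping back(3) and move(4) lands elsewhere
start: (8, 4) facing right
t=1 back(3) ⇒ (5, 4) facing right
t=2 turn(right) ⇒ (5, 4) facing down
t=3 move(4) ⇒ (5, 0) facing down
no rival 3-sequence matches.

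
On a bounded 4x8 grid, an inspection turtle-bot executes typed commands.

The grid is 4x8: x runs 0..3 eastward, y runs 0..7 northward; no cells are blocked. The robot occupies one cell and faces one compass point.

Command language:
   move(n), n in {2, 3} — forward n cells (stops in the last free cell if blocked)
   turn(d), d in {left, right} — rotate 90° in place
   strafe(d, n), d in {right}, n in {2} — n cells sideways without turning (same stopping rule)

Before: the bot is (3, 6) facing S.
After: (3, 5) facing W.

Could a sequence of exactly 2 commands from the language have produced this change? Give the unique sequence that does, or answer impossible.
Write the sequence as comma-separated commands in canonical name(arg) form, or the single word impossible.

impossible

no 2-step route produces this change.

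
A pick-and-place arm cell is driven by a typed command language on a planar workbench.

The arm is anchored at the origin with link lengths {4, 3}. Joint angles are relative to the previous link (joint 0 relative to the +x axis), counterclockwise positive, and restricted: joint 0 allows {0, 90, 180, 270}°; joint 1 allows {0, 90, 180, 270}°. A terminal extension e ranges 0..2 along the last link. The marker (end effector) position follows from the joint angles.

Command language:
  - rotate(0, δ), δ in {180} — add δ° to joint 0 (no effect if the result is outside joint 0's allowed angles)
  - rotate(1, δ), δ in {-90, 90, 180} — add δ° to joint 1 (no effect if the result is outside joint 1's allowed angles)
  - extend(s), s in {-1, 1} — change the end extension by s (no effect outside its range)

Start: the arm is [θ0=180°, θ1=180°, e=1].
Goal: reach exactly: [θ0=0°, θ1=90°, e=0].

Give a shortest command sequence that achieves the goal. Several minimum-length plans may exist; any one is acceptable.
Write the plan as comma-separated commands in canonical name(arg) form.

rotate(0, 180), rotate(1, -90), extend(-1)

t0: [θ0=180°, θ1=180°, e=1]
1. rotate(0, 180) → [θ0=0°, θ1=180°, e=1]
2. rotate(1, -90) → [θ0=0°, θ1=90°, e=1]
3. extend(-1) → [θ0=0°, θ1=90°, e=0]
nothing shorter than 3 reaches the goal.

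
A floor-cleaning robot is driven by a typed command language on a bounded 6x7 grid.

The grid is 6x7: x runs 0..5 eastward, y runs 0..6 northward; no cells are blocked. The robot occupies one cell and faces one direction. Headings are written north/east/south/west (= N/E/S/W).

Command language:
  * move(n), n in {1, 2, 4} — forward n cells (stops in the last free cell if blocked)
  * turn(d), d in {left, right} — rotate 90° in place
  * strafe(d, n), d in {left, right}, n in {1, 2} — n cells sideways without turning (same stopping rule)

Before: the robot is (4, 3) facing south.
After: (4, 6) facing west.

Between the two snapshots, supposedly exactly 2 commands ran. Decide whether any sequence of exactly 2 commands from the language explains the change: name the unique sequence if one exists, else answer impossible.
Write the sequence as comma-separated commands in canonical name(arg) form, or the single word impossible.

impossible

every 2-command combo misses the target.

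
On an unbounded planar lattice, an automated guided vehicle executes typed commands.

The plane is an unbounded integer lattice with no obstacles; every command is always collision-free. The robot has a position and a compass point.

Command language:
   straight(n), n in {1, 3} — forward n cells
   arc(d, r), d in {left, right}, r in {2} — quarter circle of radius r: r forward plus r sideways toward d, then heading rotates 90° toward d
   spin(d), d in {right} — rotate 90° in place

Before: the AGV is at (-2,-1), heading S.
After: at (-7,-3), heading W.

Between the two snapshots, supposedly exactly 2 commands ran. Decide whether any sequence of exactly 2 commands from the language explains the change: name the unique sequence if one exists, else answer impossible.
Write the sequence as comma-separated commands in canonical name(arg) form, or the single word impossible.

arc(right, 2), straight(3)

key: running straight(3) before arc(right, 2) would end elsewhere — order is forced
begin: at (-2,-1), heading S
[1] after arc(right, 2): at (-4,-3), heading W
[2] after straight(3): at (-7,-3), heading W
all 25 alternatives checked — unique.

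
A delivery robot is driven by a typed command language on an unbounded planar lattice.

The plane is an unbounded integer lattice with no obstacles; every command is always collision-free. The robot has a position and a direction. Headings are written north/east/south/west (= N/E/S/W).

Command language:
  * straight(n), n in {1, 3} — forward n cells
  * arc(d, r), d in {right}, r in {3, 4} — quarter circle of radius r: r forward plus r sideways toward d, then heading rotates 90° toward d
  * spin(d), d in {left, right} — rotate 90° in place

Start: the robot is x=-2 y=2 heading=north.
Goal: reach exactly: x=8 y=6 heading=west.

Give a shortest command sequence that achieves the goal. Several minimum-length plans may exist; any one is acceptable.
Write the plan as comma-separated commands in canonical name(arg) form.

arc(right, 3), spin(left), arc(right, 4), arc(right, 3), spin(right)

start: x=-2 y=2 heading=north
step 1 (arc(right, 3)): x=1 y=5 heading=east
step 2 (spin(left)): x=1 y=5 heading=north
step 3 (arc(right, 4)): x=5 y=9 heading=east
step 4 (arc(right, 3)): x=8 y=6 heading=south
step 5 (spin(right)): x=8 y=6 heading=west
minimal: 5 command(s), checked below 5.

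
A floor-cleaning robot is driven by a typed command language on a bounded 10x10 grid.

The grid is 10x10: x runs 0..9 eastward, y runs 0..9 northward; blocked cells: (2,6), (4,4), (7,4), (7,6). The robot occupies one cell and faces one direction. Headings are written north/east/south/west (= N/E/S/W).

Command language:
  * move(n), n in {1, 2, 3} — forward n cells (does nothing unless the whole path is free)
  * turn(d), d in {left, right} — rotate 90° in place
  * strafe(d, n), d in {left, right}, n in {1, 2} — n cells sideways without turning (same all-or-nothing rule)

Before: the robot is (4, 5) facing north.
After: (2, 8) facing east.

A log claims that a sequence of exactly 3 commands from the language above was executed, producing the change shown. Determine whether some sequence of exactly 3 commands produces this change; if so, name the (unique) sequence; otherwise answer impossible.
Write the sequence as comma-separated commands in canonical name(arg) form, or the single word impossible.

move(3), strafe(left, 2), turn(right)

key: running turn(right) before move(3) would end elsewhere — order is forced
from: (4, 5) facing north
1. move(3) → (4, 8) facing north
2. strafe(left, 2) → (2, 8) facing north
3. turn(right) → (2, 8) facing east
no other 3-command option fits: unique.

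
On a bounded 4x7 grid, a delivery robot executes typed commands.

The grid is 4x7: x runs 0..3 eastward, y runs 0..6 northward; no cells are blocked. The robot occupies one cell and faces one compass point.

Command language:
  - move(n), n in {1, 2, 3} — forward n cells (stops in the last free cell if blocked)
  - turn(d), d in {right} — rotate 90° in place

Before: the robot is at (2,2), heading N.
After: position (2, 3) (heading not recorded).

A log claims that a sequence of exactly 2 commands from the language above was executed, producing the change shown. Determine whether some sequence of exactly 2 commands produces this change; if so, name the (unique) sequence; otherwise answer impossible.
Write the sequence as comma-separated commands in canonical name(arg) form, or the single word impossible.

move(1), turn(right)

key: order matters: swapping move(1) and turn(right) lands elsewhere
from: at (2,2), heading N
t=1 move(1) ⇒ at (2,3), heading N
t=2 turn(right) ⇒ at (2,3), heading E
no other 2-command option fits: unique.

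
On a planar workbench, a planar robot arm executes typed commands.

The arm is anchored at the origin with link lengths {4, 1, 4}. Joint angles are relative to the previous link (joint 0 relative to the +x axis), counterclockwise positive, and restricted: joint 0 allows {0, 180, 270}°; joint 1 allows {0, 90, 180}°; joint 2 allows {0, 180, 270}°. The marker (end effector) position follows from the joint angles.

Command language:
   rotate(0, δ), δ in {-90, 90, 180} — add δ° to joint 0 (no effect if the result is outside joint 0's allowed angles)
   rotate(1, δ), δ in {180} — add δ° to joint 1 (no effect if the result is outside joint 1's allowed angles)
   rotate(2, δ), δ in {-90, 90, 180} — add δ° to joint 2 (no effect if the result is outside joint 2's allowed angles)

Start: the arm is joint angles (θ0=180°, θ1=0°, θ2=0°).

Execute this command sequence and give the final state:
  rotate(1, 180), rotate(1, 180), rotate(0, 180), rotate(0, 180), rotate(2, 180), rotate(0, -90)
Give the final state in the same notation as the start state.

joint angles (θ0=180°, θ1=0°, θ2=180°)

from: joint angles (θ0=180°, θ1=0°, θ2=0°)
1. rotate(1, 180) → joint angles (θ0=180°, θ1=180°, θ2=0°)
2. rotate(1, 180) → joint angles (θ0=180°, θ1=0°, θ2=0°)
3. rotate(0, 180) → joint angles (θ0=0°, θ1=0°, θ2=0°)
4. rotate(0, 180) → joint angles (θ0=180°, θ1=0°, θ2=0°)
5. rotate(2, 180) → joint angles (θ0=180°, θ1=0°, θ2=180°)
6. rotate(0, -90) → joint angles (θ0=180°, θ1=0°, θ2=180°)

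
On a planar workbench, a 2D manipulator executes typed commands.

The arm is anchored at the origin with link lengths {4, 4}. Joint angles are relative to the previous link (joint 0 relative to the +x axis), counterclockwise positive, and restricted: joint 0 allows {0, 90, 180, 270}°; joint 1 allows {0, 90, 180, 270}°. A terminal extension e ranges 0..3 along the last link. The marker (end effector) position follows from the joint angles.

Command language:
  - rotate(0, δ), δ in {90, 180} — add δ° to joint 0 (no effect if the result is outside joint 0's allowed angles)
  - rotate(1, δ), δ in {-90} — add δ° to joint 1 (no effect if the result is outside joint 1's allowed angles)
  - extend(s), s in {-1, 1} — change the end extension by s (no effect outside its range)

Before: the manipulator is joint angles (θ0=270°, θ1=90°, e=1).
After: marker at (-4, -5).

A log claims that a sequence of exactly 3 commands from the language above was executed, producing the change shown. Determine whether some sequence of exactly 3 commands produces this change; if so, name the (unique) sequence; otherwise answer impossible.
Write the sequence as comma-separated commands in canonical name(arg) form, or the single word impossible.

initial: joint angles (θ0=270°, θ1=90°, e=1)
1. rotate(0, 90) → joint angles (θ0=0°, θ1=90°, e=1)
2. rotate(0, 90) → joint angles (θ0=90°, θ1=90°, e=1)
3. rotate(0, 90) → joint angles (θ0=180°, θ1=90°, e=1)
all 125 alternatives checked — unique.

rotate(0, 90), rotate(0, 90), rotate(0, 90)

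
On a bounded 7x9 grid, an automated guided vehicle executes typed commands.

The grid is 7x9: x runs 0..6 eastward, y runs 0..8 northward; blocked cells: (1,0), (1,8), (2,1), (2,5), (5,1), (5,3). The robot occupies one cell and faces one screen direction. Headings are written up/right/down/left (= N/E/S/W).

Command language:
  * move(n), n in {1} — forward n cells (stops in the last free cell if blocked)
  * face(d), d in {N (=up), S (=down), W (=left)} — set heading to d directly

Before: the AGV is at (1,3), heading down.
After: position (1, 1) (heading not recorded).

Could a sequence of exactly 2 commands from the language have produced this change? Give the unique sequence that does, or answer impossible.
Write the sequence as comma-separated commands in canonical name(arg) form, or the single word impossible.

begin: at (1,3), heading down
step 1 (move(1)): at (1,2), heading down
step 2 (move(1)): at (1,1), heading down
uniquely the one of 16 2-step routes that fits.

move(1), move(1)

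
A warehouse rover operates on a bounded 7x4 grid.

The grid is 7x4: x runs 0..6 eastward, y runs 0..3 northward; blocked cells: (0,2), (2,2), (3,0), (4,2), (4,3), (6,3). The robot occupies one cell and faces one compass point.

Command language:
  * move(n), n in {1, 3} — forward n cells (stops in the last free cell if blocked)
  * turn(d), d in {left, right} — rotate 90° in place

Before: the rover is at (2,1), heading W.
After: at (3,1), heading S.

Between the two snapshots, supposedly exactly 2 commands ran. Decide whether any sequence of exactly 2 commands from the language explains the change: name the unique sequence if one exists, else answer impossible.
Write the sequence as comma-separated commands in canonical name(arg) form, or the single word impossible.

all 16 sequences checked — none match.

impossible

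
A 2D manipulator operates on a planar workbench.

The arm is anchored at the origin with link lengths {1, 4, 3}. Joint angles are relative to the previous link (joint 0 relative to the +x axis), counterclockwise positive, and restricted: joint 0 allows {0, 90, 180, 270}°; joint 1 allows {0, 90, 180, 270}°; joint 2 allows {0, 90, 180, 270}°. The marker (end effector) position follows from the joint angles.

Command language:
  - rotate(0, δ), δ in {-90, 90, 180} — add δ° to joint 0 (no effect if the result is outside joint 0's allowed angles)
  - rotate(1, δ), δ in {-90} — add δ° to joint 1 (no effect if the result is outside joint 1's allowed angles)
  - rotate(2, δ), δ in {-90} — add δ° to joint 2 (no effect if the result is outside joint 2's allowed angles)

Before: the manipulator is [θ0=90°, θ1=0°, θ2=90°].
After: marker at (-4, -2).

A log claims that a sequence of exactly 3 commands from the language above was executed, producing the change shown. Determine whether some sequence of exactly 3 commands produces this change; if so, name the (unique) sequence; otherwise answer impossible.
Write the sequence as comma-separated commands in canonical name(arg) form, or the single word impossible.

from: [θ0=90°, θ1=0°, θ2=90°]
t=1 rotate(1, -90) ⇒ [θ0=90°, θ1=270°, θ2=90°]
t=2 rotate(1, -90) ⇒ [θ0=90°, θ1=180°, θ2=90°]
t=3 rotate(1, -90) ⇒ [θ0=90°, θ1=90°, θ2=90°]
no rival 3-sequence matches.

rotate(1, -90), rotate(1, -90), rotate(1, -90)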